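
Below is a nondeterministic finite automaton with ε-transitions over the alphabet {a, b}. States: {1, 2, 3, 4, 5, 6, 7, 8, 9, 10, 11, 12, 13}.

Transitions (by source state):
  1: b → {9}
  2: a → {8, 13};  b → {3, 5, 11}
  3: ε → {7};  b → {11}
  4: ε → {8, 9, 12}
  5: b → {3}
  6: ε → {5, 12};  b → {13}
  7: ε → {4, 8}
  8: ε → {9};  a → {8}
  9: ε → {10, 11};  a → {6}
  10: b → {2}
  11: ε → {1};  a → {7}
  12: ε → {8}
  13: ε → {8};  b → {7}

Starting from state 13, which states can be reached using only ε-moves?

{1, 8, 9, 10, 11, 13}

Start with {13}.
From 13 via ε: add 8.
From 8 via ε: add 9.
From 9 via ε: add 10, 11.
From 11 via ε: add 1.
No new states can be added; the closed set is {1, 8, 9, 10, 11, 13}.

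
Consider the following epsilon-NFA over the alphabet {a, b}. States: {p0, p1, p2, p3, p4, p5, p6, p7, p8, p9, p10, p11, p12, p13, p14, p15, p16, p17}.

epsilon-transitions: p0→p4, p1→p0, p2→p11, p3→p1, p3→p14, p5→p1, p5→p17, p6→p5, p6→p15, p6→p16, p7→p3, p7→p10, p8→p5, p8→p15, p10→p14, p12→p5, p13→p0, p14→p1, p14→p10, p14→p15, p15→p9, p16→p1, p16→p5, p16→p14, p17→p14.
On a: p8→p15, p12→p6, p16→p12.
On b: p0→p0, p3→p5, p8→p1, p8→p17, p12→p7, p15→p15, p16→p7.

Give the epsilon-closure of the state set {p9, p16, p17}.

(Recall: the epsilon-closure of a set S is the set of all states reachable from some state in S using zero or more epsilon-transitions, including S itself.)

Start with {p9, p16, p17}.
From p16 via epsilon: add p1, p5, p14.
From p1 via epsilon: add p0.
From p14 via epsilon: add p10, p15.
From p0 via epsilon: add p4.
No new states can be added; the closed set is {p0, p1, p4, p5, p9, p10, p14, p15, p16, p17}.

{p0, p1, p4, p5, p9, p10, p14, p15, p16, p17}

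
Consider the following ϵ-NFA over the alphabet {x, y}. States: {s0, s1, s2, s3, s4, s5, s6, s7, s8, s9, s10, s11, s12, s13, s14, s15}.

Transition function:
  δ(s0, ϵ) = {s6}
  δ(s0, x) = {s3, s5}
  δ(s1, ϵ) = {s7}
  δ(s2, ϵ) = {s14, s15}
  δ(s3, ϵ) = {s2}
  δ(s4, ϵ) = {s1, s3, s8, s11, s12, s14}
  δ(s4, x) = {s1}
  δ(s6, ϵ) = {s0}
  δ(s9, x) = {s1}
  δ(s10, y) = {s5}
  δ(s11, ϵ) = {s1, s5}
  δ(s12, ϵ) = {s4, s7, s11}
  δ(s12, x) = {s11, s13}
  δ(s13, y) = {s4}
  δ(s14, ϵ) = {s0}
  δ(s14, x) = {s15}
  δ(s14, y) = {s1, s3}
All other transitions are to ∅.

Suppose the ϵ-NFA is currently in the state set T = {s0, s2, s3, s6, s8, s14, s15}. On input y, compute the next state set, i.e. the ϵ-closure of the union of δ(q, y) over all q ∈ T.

{s0, s1, s2, s3, s6, s7, s14, s15}

s14 on y → {s1, s3}.
No y-transition from s0, s2, s3, s6, s8, s15.
Union after reading y: {s1, s3}.
Now take the ϵ-closure:
From s1 via ϵ: add s7.
From s3 via ϵ: add s2.
From s2 via ϵ: add s14, s15.
From s14 via ϵ: add s0.
From s0 via ϵ: add s6.
No new states can be added; the closed set is {s0, s1, s2, s3, s6, s7, s14, s15}.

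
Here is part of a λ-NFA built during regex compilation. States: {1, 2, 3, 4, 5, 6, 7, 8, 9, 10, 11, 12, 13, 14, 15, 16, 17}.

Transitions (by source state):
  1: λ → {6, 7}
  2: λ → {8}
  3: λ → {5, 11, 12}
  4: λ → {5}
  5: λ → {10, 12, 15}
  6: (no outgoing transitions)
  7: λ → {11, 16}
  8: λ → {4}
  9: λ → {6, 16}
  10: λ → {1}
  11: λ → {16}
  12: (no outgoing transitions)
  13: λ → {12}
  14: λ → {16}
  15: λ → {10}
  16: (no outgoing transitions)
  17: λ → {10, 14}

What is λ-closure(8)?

{1, 4, 5, 6, 7, 8, 10, 11, 12, 15, 16}

Start with {8}.
From 8 via λ: add 4.
From 4 via λ: add 5.
From 5 via λ: add 10, 12, 15.
From 10 via λ: add 1.
From 1 via λ: add 6, 7.
From 7 via λ: add 11, 16.
No new states can be added; the closed set is {1, 4, 5, 6, 7, 8, 10, 11, 12, 15, 16}.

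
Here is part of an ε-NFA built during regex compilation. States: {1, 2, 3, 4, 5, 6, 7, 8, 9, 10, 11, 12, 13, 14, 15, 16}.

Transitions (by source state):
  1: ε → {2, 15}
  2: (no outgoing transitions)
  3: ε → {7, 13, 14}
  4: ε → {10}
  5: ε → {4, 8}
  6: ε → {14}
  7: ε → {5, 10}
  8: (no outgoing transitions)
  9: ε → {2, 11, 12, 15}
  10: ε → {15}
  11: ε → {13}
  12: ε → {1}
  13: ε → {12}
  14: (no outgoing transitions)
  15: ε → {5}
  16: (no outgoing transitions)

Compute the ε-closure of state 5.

{4, 5, 8, 10, 15}

Start with {5}.
From 5 via ε: add 4, 8.
From 4 via ε: add 10.
From 10 via ε: add 15.
No new states can be added; the closed set is {4, 5, 8, 10, 15}.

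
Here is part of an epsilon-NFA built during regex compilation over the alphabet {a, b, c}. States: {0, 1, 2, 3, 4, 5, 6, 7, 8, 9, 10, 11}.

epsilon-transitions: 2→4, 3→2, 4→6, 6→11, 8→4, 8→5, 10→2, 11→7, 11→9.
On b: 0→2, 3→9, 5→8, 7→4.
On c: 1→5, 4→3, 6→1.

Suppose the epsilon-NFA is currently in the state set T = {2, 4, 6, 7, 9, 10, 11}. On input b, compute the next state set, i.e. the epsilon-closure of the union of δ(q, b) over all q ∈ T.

{4, 6, 7, 9, 11}

7 on b → {4}.
No b-transition from 2, 4, 6, 9, 10, 11.
Union after reading b: {4}.
Now take the epsilon-closure:
From 4 via epsilon: add 6.
From 6 via epsilon: add 11.
From 11 via epsilon: add 7, 9.
No new states can be added; the closed set is {4, 6, 7, 9, 11}.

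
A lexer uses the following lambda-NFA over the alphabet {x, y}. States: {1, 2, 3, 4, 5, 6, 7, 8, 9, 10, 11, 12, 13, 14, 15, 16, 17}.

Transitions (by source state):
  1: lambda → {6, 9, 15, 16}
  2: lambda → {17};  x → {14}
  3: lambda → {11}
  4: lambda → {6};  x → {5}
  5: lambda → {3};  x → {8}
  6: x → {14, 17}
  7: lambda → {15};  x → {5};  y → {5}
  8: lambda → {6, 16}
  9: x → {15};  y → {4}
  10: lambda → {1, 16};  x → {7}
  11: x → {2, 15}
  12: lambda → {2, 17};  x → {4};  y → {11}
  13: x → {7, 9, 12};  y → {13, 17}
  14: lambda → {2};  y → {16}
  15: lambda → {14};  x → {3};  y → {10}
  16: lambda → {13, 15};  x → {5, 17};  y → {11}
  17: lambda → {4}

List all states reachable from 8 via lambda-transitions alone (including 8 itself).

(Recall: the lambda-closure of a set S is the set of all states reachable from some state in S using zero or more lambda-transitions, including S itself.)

Start with {8}.
From 8 via lambda: add 6, 16.
From 16 via lambda: add 13, 15.
From 15 via lambda: add 14.
From 14 via lambda: add 2.
From 2 via lambda: add 17.
From 17 via lambda: add 4.
No new states can be added; the closed set is {2, 4, 6, 8, 13, 14, 15, 16, 17}.

{2, 4, 6, 8, 13, 14, 15, 16, 17}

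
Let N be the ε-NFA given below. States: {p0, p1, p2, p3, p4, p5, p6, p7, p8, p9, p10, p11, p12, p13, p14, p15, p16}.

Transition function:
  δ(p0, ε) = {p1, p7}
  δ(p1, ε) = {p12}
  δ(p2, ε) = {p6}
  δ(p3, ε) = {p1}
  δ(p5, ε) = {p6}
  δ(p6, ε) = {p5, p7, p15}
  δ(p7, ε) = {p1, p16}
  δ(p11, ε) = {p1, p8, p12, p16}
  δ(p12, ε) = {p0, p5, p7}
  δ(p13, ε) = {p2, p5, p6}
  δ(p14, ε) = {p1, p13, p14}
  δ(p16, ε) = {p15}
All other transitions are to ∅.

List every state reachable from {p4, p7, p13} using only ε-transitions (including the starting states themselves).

{p0, p1, p2, p4, p5, p6, p7, p12, p13, p15, p16}

Start with {p4, p7, p13}.
From p7 via ε: add p1, p16.
From p13 via ε: add p2, p5, p6.
From p1 via ε: add p12.
From p6 via ε: add p15.
From p12 via ε: add p0.
No new states can be added; the closed set is {p0, p1, p2, p4, p5, p6, p7, p12, p13, p15, p16}.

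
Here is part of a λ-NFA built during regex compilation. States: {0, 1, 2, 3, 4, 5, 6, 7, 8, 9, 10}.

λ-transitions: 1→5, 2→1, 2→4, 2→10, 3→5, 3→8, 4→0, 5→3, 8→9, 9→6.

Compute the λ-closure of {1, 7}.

{1, 3, 5, 6, 7, 8, 9}

Start with {1, 7}.
From 1 via λ: add 5.
From 5 via λ: add 3.
From 3 via λ: add 8.
From 8 via λ: add 9.
From 9 via λ: add 6.
No new states can be added; the closed set is {1, 3, 5, 6, 7, 8, 9}.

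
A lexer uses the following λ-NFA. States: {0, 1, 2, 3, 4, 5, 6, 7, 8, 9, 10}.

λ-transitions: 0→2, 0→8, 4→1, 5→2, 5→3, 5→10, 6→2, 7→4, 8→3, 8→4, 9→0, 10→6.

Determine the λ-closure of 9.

Start with {9}.
From 9 via λ: add 0.
From 0 via λ: add 2, 8.
From 8 via λ: add 3, 4.
From 4 via λ: add 1.
No new states can be added; the closed set is {0, 1, 2, 3, 4, 8, 9}.

{0, 1, 2, 3, 4, 8, 9}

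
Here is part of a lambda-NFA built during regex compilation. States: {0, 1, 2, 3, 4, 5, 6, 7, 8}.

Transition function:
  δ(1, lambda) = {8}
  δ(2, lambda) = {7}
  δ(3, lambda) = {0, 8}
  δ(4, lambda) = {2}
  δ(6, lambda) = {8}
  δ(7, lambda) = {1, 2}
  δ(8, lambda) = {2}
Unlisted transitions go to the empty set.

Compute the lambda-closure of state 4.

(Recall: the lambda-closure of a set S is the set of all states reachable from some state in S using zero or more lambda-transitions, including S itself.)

Start with {4}.
From 4 via lambda: add 2.
From 2 via lambda: add 7.
From 7 via lambda: add 1.
From 1 via lambda: add 8.
No new states can be added; the closed set is {1, 2, 4, 7, 8}.

{1, 2, 4, 7, 8}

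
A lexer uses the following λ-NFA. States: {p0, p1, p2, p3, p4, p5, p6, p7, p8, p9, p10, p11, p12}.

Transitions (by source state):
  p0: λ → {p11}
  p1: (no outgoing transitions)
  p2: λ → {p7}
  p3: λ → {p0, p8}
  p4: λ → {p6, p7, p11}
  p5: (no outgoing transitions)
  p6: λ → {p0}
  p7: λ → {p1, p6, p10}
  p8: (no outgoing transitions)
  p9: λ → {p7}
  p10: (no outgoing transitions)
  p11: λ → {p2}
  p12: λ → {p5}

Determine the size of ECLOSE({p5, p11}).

8

Start with {p5, p11}.
From p11 via λ: add p2.
From p2 via λ: add p7.
From p7 via λ: add p1, p6, p10.
From p6 via λ: add p0.
λ-closure = {p0, p1, p2, p5, p6, p7, p10, p11}, which has 8 states.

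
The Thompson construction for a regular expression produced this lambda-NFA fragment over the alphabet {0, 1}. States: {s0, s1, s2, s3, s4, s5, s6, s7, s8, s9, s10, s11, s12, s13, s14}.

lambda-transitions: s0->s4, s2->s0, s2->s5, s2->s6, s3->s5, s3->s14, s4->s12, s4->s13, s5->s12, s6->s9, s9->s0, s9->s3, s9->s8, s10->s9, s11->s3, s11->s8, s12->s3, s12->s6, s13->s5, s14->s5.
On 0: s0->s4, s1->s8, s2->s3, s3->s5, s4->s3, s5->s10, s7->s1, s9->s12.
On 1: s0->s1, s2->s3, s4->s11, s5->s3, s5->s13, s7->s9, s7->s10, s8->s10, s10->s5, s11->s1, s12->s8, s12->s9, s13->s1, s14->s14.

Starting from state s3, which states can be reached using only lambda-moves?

{s0, s3, s4, s5, s6, s8, s9, s12, s13, s14}

Start with {s3}.
From s3 via lambda: add s5, s14.
From s5 via lambda: add s12.
From s12 via lambda: add s6.
From s6 via lambda: add s9.
From s9 via lambda: add s0, s8.
From s0 via lambda: add s4.
From s4 via lambda: add s13.
No new states can be added; the closed set is {s0, s3, s4, s5, s6, s8, s9, s12, s13, s14}.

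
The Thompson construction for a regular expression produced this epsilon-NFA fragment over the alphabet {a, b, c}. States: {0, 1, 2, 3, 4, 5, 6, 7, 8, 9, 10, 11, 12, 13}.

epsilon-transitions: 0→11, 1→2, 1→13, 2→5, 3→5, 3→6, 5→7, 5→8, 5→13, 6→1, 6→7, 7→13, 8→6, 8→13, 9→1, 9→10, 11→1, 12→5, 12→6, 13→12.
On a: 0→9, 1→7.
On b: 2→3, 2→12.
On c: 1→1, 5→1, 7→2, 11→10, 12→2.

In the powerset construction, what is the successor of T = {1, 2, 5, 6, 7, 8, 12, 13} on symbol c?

{1, 2, 5, 6, 7, 8, 12, 13}

1 on c → {1}.
5 on c → {1}.
7 on c → {2}.
12 on c → {2}.
No c-transition from 2, 6, 8, 13.
Union after reading c: {1, 2}.
Now take the epsilon-closure:
From 1 via epsilon: add 13.
From 2 via epsilon: add 5.
From 5 via epsilon: add 7, 8.
From 13 via epsilon: add 12.
From 8 via epsilon: add 6.
No new states can be added; the closed set is {1, 2, 5, 6, 7, 8, 12, 13}.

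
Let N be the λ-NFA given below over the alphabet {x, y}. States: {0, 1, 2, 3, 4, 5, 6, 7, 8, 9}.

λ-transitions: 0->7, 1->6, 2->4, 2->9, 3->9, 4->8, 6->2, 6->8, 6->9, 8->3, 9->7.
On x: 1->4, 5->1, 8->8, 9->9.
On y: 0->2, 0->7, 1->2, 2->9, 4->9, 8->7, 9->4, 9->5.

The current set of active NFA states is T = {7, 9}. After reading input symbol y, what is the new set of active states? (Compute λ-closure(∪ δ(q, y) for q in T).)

9 on y → {4, 5}.
No y-transition from 7.
Union after reading y: {4, 5}.
Now take the λ-closure:
From 4 via λ: add 8.
From 8 via λ: add 3.
From 3 via λ: add 9.
From 9 via λ: add 7.
No new states can be added; the closed set is {3, 4, 5, 7, 8, 9}.

{3, 4, 5, 7, 8, 9}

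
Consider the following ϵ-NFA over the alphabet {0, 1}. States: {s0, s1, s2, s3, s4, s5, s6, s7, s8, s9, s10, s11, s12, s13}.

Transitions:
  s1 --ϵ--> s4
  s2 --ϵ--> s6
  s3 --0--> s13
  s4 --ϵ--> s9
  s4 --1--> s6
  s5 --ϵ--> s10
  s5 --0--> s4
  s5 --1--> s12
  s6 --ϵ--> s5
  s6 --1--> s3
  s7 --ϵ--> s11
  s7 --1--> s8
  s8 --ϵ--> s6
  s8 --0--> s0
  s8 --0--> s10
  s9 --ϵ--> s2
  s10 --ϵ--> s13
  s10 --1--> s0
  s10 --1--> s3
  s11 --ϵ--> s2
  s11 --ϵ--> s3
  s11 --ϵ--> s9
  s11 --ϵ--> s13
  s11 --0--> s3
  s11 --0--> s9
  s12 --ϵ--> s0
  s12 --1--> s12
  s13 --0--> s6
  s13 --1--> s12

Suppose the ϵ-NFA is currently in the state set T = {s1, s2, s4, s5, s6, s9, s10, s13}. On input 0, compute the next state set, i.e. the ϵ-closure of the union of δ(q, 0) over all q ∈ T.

{s2, s4, s5, s6, s9, s10, s13}

s5 on 0 → {s4}.
s13 on 0 → {s6}.
No 0-transition from s1, s2, s4, s6, s9, s10.
Union after reading 0: {s4, s6}.
Now take the ϵ-closure:
From s4 via ϵ: add s9.
From s6 via ϵ: add s5.
From s5 via ϵ: add s10.
From s9 via ϵ: add s2.
From s10 via ϵ: add s13.
No new states can be added; the closed set is {s2, s4, s5, s6, s9, s10, s13}.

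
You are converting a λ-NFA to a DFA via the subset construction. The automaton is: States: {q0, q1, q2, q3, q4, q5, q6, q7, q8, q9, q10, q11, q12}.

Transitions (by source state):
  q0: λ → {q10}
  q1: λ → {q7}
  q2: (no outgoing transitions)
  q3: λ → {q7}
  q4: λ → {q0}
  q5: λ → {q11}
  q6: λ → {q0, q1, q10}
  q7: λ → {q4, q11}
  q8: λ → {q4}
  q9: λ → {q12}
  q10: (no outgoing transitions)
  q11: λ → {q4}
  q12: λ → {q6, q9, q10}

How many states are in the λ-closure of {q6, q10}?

Start with {q6, q10}.
From q6 via λ: add q0, q1.
From q1 via λ: add q7.
From q7 via λ: add q4, q11.
λ-closure = {q0, q1, q4, q6, q7, q10, q11}, which has 7 states.

7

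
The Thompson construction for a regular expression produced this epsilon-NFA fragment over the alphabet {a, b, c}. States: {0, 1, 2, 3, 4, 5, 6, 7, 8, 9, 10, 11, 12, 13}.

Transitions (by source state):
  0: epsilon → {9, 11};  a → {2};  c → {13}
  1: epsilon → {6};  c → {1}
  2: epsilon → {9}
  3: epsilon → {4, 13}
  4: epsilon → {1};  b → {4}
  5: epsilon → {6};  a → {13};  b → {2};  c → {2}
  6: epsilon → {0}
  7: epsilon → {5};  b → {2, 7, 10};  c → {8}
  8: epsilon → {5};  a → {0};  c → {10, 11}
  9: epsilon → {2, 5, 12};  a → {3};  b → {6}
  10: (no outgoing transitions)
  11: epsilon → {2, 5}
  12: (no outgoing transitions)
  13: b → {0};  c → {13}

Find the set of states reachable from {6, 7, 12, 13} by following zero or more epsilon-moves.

Start with {6, 7, 12, 13}.
From 6 via epsilon: add 0.
From 7 via epsilon: add 5.
From 0 via epsilon: add 9, 11.
From 9 via epsilon: add 2.
No new states can be added; the closed set is {0, 2, 5, 6, 7, 9, 11, 12, 13}.

{0, 2, 5, 6, 7, 9, 11, 12, 13}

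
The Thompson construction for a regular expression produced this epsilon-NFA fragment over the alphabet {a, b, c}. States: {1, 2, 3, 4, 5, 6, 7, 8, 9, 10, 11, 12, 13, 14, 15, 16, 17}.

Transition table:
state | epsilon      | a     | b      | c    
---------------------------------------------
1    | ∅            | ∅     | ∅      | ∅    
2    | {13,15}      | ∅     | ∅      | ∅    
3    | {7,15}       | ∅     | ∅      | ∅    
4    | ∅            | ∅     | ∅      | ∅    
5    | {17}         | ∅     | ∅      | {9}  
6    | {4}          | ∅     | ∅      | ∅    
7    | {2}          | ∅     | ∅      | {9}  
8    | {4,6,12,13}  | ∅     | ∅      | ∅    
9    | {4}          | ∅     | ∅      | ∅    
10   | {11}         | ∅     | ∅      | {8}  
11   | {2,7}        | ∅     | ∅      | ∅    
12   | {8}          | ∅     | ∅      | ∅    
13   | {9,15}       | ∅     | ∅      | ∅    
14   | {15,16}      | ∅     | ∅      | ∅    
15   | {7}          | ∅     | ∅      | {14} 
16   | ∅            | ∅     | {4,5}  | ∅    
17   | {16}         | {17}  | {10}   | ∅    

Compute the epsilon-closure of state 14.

Start with {14}.
From 14 via epsilon: add 15, 16.
From 15 via epsilon: add 7.
From 7 via epsilon: add 2.
From 2 via epsilon: add 13.
From 13 via epsilon: add 9.
From 9 via epsilon: add 4.
No new states can be added; the closed set is {2, 4, 7, 9, 13, 14, 15, 16}.

{2, 4, 7, 9, 13, 14, 15, 16}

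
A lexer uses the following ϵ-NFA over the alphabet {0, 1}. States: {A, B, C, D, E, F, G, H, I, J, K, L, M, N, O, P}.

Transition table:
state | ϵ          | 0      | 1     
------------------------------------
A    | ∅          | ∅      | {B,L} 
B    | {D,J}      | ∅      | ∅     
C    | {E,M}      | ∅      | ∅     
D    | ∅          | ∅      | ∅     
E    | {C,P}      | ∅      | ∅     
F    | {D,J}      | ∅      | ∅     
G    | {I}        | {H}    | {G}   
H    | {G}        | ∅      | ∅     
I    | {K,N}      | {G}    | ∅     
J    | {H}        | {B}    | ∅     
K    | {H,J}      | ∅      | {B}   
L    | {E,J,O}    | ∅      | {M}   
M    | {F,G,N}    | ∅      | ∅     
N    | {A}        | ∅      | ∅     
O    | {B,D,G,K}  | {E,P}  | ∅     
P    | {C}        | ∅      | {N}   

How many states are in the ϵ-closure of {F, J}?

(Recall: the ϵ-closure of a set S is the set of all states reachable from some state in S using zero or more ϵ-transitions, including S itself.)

9

Start with {F, J}.
From F via ϵ: add D.
From J via ϵ: add H.
From H via ϵ: add G.
From G via ϵ: add I.
From I via ϵ: add K, N.
From N via ϵ: add A.
ϵ-closure = {A, D, F, G, H, I, J, K, N}, which has 9 states.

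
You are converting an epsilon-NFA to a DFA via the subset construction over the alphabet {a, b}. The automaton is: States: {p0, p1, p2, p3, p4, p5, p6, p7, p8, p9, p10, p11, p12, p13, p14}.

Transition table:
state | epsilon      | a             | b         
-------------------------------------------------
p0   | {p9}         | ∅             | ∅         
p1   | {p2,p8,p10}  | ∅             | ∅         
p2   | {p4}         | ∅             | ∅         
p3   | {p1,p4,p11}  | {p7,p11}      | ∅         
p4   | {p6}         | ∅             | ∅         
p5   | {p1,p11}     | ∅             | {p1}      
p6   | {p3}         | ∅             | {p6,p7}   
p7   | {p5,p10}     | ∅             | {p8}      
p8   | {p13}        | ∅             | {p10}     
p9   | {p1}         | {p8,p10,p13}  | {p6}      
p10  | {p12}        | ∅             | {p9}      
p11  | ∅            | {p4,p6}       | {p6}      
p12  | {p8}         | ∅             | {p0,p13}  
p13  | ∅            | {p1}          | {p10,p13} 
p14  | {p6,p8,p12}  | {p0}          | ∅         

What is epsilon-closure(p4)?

{p1, p2, p3, p4, p6, p8, p10, p11, p12, p13}

Start with {p4}.
From p4 via epsilon: add p6.
From p6 via epsilon: add p3.
From p3 via epsilon: add p1, p11.
From p1 via epsilon: add p2, p8, p10.
From p8 via epsilon: add p13.
From p10 via epsilon: add p12.
No new states can be added; the closed set is {p1, p2, p3, p4, p6, p8, p10, p11, p12, p13}.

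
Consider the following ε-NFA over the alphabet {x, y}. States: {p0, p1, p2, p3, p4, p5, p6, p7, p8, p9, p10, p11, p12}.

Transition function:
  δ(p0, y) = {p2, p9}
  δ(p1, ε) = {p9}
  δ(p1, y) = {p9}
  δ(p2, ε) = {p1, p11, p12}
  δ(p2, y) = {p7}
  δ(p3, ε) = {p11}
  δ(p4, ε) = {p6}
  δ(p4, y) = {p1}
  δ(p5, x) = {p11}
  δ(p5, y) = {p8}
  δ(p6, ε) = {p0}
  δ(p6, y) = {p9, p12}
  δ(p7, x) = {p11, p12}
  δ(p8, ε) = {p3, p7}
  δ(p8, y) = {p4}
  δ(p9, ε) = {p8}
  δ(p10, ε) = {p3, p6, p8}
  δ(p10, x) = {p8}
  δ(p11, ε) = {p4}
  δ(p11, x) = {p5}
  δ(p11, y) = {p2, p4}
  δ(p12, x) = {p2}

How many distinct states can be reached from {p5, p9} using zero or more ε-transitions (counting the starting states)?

Start with {p5, p9}.
From p9 via ε: add p8.
From p8 via ε: add p3, p7.
From p3 via ε: add p11.
From p11 via ε: add p4.
From p4 via ε: add p6.
From p6 via ε: add p0.
ε-closure = {p0, p3, p4, p5, p6, p7, p8, p9, p11}, which has 9 states.

9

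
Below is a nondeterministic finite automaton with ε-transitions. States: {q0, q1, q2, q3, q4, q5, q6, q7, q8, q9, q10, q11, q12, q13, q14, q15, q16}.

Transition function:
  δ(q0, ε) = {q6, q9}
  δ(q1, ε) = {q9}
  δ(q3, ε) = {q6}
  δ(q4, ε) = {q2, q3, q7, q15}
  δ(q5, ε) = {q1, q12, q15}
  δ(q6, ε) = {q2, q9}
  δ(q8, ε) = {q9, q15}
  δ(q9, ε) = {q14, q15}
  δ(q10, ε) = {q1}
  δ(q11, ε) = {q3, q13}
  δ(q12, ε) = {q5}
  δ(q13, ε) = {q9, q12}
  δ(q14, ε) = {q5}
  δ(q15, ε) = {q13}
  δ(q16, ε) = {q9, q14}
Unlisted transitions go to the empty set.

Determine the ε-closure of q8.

Start with {q8}.
From q8 via ε: add q9, q15.
From q9 via ε: add q14.
From q15 via ε: add q13.
From q13 via ε: add q12.
From q14 via ε: add q5.
From q5 via ε: add q1.
No new states can be added; the closed set is {q1, q5, q8, q9, q12, q13, q14, q15}.

{q1, q5, q8, q9, q12, q13, q14, q15}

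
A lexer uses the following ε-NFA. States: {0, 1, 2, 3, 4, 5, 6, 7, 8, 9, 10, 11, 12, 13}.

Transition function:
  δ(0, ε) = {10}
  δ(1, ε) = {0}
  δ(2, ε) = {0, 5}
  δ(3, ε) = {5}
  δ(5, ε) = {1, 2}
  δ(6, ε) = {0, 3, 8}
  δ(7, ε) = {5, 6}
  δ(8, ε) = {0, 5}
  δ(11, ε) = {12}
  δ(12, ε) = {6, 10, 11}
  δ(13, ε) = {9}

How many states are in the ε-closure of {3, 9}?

7

Start with {3, 9}.
From 3 via ε: add 5.
From 5 via ε: add 1, 2.
From 1 via ε: add 0.
From 0 via ε: add 10.
ε-closure = {0, 1, 2, 3, 5, 9, 10}, which has 7 states.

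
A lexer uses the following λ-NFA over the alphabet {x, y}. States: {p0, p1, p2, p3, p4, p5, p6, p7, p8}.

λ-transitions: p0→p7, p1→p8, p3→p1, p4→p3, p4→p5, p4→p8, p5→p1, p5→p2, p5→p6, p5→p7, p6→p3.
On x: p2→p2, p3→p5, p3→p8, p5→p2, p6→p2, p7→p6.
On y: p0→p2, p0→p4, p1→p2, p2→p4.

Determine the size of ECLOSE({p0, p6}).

Start with {p0, p6}.
From p0 via λ: add p7.
From p6 via λ: add p3.
From p3 via λ: add p1.
From p1 via λ: add p8.
λ-closure = {p0, p1, p3, p6, p7, p8}, which has 6 states.

6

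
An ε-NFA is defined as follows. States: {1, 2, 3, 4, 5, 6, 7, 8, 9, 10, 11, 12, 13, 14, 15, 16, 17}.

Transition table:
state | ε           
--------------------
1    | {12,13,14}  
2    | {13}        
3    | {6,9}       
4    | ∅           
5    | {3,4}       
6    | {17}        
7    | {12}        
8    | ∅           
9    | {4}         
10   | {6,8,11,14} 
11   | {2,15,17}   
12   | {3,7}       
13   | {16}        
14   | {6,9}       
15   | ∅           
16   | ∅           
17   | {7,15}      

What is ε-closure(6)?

Start with {6}.
From 6 via ε: add 17.
From 17 via ε: add 7, 15.
From 7 via ε: add 12.
From 12 via ε: add 3.
From 3 via ε: add 9.
From 9 via ε: add 4.
No new states can be added; the closed set is {3, 4, 6, 7, 9, 12, 15, 17}.

{3, 4, 6, 7, 9, 12, 15, 17}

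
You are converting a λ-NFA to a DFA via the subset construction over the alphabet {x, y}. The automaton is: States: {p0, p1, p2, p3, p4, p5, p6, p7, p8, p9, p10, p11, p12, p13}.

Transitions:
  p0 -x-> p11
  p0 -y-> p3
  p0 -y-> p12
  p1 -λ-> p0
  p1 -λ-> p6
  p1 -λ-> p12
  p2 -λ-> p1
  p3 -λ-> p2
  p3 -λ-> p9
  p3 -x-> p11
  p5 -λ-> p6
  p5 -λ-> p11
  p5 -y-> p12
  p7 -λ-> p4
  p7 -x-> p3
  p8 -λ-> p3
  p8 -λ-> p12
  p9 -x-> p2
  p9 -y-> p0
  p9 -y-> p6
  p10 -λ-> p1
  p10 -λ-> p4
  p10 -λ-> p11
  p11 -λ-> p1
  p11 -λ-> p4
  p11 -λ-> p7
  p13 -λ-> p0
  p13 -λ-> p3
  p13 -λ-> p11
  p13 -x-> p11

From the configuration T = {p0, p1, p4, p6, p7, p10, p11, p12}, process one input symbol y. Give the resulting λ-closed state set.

{p0, p1, p2, p3, p6, p9, p12}

p0 on y → {p3, p12}.
No y-transition from p1, p4, p6, p7, p10, p11, p12.
Union after reading y: {p3, p12}.
Now take the λ-closure:
From p3 via λ: add p2, p9.
From p2 via λ: add p1.
From p1 via λ: add p0, p6.
No new states can be added; the closed set is {p0, p1, p2, p3, p6, p9, p12}.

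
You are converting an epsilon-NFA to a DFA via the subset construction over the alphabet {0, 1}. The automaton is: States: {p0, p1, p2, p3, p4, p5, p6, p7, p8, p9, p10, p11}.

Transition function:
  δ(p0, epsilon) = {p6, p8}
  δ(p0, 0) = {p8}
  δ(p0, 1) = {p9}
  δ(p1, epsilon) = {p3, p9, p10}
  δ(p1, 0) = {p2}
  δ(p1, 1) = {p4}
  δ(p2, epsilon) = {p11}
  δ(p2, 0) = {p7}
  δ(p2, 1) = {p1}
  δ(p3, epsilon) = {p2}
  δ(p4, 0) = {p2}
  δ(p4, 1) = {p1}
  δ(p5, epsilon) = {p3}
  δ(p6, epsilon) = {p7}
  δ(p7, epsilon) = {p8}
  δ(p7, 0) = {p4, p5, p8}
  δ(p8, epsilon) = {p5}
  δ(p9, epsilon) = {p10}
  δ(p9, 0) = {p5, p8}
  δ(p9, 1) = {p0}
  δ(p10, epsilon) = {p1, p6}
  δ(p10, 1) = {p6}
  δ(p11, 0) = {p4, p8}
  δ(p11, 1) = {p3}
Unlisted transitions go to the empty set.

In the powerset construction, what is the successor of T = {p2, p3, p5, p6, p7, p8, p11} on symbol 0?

{p2, p3, p4, p5, p7, p8, p11}

p2 on 0 → {p7}.
p7 on 0 → {p4, p5, p8}.
p11 on 0 → {p4, p8}.
No 0-transition from p3, p5, p6, p8.
Union after reading 0: {p4, p5, p7, p8}.
Now take the epsilon-closure:
From p5 via epsilon: add p3.
From p3 via epsilon: add p2.
From p2 via epsilon: add p11.
No new states can be added; the closed set is {p2, p3, p4, p5, p7, p8, p11}.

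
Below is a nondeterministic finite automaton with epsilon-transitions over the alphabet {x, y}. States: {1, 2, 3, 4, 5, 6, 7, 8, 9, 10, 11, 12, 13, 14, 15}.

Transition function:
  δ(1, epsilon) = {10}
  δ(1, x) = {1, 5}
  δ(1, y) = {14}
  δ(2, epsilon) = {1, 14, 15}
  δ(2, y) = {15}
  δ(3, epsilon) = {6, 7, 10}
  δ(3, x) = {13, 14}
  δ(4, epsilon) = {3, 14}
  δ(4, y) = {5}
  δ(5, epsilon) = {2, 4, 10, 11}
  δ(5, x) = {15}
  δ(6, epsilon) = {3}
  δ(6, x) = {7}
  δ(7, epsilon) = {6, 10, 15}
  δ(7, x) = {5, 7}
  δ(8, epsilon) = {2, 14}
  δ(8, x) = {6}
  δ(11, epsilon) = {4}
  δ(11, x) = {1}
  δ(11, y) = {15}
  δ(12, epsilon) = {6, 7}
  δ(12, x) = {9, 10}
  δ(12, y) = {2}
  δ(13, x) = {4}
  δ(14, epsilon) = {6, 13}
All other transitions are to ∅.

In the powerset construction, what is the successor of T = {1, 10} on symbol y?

{3, 6, 7, 10, 13, 14, 15}

1 on y → {14}.
No y-transition from 10.
Union after reading y: {14}.
Now take the epsilon-closure:
From 14 via epsilon: add 6, 13.
From 6 via epsilon: add 3.
From 3 via epsilon: add 7, 10.
From 7 via epsilon: add 15.
No new states can be added; the closed set is {3, 6, 7, 10, 13, 14, 15}.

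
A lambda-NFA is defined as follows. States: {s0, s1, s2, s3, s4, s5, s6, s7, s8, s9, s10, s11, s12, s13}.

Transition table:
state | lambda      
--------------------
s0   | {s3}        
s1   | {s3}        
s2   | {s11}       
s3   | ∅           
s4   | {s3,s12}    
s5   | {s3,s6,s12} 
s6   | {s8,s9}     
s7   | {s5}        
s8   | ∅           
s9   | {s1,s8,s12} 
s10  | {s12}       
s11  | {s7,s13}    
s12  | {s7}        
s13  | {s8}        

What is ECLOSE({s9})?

Start with {s9}.
From s9 via lambda: add s1, s8, s12.
From s1 via lambda: add s3.
From s12 via lambda: add s7.
From s7 via lambda: add s5.
From s5 via lambda: add s6.
No new states can be added; the closed set is {s1, s3, s5, s6, s7, s8, s9, s12}.

{s1, s3, s5, s6, s7, s8, s9, s12}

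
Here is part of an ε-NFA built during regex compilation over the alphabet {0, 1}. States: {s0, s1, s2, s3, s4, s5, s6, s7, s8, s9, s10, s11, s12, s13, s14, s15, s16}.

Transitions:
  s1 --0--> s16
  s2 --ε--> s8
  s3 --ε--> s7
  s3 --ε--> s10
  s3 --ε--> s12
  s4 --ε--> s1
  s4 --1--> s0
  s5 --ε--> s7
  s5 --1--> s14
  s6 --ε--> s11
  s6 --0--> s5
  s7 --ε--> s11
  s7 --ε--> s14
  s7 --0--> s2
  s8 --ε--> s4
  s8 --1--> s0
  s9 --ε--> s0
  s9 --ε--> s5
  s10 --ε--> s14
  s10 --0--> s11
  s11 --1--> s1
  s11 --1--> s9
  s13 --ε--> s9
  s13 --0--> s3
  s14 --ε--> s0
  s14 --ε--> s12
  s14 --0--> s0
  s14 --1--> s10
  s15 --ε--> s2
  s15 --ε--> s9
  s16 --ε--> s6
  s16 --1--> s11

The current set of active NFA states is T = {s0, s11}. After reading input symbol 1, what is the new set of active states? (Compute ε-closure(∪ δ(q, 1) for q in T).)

{s0, s1, s5, s7, s9, s11, s12, s14}

s11 on 1 → {s1, s9}.
No 1-transition from s0.
Union after reading 1: {s1, s9}.
Now take the ε-closure:
From s9 via ε: add s0, s5.
From s5 via ε: add s7.
From s7 via ε: add s11, s14.
From s14 via ε: add s12.
No new states can be added; the closed set is {s0, s1, s5, s7, s9, s11, s12, s14}.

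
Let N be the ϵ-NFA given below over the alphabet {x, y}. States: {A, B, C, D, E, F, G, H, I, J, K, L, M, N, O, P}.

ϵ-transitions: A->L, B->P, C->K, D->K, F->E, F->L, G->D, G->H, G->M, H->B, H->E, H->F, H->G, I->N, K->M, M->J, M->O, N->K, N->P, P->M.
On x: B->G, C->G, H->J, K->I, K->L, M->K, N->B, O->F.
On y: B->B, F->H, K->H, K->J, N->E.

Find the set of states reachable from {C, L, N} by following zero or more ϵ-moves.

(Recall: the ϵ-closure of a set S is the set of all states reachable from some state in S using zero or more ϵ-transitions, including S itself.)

{C, J, K, L, M, N, O, P}

Start with {C, L, N}.
From C via ϵ: add K.
From N via ϵ: add P.
From K via ϵ: add M.
From M via ϵ: add J, O.
No new states can be added; the closed set is {C, J, K, L, M, N, O, P}.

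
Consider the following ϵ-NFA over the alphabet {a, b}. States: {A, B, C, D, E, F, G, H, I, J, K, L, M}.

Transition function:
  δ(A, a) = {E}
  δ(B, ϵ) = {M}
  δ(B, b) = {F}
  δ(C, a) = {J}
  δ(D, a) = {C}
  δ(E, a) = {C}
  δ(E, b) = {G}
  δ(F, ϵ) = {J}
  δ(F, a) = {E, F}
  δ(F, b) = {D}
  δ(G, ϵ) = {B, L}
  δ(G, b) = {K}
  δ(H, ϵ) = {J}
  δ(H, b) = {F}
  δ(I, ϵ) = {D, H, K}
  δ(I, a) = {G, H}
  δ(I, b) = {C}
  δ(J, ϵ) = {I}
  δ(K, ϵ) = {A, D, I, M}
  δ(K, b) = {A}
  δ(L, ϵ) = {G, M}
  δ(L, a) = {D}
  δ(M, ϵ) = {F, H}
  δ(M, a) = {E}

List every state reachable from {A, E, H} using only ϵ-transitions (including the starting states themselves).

Start with {A, E, H}.
From H via ϵ: add J.
From J via ϵ: add I.
From I via ϵ: add D, K.
From K via ϵ: add M.
From M via ϵ: add F.
No new states can be added; the closed set is {A, D, E, F, H, I, J, K, M}.

{A, D, E, F, H, I, J, K, M}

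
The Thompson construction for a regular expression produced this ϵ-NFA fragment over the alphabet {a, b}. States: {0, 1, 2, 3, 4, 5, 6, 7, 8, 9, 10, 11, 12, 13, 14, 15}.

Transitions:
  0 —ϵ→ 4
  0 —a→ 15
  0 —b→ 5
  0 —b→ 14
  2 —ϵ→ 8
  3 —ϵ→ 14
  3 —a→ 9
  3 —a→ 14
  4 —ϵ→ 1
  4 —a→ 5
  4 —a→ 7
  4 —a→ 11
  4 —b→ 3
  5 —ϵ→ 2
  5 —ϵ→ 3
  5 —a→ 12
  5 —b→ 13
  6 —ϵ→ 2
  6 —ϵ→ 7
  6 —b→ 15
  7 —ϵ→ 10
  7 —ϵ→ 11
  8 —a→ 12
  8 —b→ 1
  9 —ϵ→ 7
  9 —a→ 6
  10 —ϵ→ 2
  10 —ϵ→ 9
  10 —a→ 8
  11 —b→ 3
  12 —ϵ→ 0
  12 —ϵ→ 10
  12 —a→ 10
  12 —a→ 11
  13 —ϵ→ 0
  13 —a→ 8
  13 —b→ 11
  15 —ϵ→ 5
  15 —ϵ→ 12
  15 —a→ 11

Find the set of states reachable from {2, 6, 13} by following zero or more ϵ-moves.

{0, 1, 2, 4, 6, 7, 8, 9, 10, 11, 13}

Start with {2, 6, 13}.
From 2 via ϵ: add 8.
From 6 via ϵ: add 7.
From 13 via ϵ: add 0.
From 0 via ϵ: add 4.
From 7 via ϵ: add 10, 11.
From 4 via ϵ: add 1.
From 10 via ϵ: add 9.
No new states can be added; the closed set is {0, 1, 2, 4, 6, 7, 8, 9, 10, 11, 13}.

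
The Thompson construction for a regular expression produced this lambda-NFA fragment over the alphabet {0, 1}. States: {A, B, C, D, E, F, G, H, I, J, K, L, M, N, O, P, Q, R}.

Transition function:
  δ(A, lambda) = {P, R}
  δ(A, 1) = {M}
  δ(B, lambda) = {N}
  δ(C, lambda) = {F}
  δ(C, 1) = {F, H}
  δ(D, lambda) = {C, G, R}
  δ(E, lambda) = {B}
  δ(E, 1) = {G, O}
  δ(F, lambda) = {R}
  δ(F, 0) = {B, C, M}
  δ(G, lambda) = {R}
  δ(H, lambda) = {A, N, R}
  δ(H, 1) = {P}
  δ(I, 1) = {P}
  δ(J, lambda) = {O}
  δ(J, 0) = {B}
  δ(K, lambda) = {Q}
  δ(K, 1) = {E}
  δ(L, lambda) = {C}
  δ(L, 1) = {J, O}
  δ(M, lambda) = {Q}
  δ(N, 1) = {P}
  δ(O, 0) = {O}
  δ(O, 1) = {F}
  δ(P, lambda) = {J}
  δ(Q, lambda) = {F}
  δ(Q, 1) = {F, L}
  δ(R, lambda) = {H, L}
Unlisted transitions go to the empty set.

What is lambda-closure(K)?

{A, C, F, H, J, K, L, N, O, P, Q, R}

Start with {K}.
From K via lambda: add Q.
From Q via lambda: add F.
From F via lambda: add R.
From R via lambda: add H, L.
From H via lambda: add A, N.
From L via lambda: add C.
From A via lambda: add P.
From P via lambda: add J.
From J via lambda: add O.
No new states can be added; the closed set is {A, C, F, H, J, K, L, N, O, P, Q, R}.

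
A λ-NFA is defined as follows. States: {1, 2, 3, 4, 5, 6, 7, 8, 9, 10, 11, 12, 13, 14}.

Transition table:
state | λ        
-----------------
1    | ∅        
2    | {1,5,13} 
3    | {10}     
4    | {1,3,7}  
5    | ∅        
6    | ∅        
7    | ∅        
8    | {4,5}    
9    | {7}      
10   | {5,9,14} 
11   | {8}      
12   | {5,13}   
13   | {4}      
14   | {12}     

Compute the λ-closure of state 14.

{1, 3, 4, 5, 7, 9, 10, 12, 13, 14}

Start with {14}.
From 14 via λ: add 12.
From 12 via λ: add 5, 13.
From 13 via λ: add 4.
From 4 via λ: add 1, 3, 7.
From 3 via λ: add 10.
From 10 via λ: add 9.
No new states can be added; the closed set is {1, 3, 4, 5, 7, 9, 10, 12, 13, 14}.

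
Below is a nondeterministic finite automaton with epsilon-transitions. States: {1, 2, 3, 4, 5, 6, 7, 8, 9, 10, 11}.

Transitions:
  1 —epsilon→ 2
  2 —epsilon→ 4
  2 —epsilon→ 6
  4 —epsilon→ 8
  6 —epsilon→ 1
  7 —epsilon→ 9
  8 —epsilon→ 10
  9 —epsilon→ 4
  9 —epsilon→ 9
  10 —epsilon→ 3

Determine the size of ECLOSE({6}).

Start with {6}.
From 6 via epsilon: add 1.
From 1 via epsilon: add 2.
From 2 via epsilon: add 4.
From 4 via epsilon: add 8.
From 8 via epsilon: add 10.
From 10 via epsilon: add 3.
epsilon-closure = {1, 2, 3, 4, 6, 8, 10}, which has 7 states.

7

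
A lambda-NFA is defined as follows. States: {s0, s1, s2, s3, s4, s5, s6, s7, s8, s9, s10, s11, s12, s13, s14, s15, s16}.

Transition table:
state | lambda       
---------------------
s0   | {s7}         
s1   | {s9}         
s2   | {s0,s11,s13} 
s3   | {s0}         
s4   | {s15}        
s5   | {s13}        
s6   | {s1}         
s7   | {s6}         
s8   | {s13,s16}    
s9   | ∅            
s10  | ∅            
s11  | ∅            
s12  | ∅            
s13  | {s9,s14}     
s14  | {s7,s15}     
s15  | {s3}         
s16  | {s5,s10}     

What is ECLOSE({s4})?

{s0, s1, s3, s4, s6, s7, s9, s15}

Start with {s4}.
From s4 via lambda: add s15.
From s15 via lambda: add s3.
From s3 via lambda: add s0.
From s0 via lambda: add s7.
From s7 via lambda: add s6.
From s6 via lambda: add s1.
From s1 via lambda: add s9.
No new states can be added; the closed set is {s0, s1, s3, s4, s6, s7, s9, s15}.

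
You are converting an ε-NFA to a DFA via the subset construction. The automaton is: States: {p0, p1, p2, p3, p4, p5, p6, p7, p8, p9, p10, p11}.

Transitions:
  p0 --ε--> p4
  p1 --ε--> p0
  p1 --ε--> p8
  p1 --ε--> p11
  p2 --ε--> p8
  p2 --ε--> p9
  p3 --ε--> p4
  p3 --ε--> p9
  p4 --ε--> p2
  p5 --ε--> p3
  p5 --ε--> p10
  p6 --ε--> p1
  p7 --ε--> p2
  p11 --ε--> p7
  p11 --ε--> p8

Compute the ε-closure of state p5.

Start with {p5}.
From p5 via ε: add p3, p10.
From p3 via ε: add p4, p9.
From p4 via ε: add p2.
From p2 via ε: add p8.
No new states can be added; the closed set is {p2, p3, p4, p5, p8, p9, p10}.

{p2, p3, p4, p5, p8, p9, p10}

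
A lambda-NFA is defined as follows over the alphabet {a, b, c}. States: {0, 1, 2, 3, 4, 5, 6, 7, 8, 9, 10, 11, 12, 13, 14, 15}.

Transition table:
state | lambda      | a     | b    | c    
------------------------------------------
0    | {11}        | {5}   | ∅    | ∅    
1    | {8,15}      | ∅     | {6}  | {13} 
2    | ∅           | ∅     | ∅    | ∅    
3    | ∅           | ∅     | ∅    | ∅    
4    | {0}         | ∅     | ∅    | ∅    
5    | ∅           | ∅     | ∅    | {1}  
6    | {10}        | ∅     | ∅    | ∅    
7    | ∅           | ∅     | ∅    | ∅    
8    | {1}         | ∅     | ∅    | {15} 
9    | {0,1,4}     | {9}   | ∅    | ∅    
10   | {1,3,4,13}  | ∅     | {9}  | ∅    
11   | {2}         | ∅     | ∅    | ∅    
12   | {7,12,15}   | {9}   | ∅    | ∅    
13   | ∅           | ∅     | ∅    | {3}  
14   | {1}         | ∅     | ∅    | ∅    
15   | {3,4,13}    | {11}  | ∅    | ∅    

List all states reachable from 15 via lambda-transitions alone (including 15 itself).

Start with {15}.
From 15 via lambda: add 3, 4, 13.
From 4 via lambda: add 0.
From 0 via lambda: add 11.
From 11 via lambda: add 2.
No new states can be added; the closed set is {0, 2, 3, 4, 11, 13, 15}.

{0, 2, 3, 4, 11, 13, 15}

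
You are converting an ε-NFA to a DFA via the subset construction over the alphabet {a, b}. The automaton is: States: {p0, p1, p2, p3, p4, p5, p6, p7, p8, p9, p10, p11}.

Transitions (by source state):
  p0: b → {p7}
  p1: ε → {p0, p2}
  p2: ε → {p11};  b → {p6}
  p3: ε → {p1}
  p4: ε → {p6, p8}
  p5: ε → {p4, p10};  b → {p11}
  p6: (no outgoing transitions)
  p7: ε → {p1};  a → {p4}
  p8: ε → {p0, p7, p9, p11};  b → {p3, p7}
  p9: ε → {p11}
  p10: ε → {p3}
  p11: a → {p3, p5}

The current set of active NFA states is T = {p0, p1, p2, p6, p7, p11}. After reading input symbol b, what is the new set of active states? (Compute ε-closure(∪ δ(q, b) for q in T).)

p0 on b → {p7}.
p2 on b → {p6}.
No b-transition from p1, p6, p7, p11.
Union after reading b: {p6, p7}.
Now take the ε-closure:
From p7 via ε: add p1.
From p1 via ε: add p0, p2.
From p2 via ε: add p11.
No new states can be added; the closed set is {p0, p1, p2, p6, p7, p11}.

{p0, p1, p2, p6, p7, p11}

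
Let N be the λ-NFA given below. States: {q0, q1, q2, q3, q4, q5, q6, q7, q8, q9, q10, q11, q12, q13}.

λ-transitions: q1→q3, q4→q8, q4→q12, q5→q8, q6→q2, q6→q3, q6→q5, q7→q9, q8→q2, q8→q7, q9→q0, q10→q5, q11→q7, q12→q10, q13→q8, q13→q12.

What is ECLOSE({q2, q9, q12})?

{q0, q2, q5, q7, q8, q9, q10, q12}

Start with {q2, q9, q12}.
From q9 via λ: add q0.
From q12 via λ: add q10.
From q10 via λ: add q5.
From q5 via λ: add q8.
From q8 via λ: add q7.
No new states can be added; the closed set is {q0, q2, q5, q7, q8, q9, q10, q12}.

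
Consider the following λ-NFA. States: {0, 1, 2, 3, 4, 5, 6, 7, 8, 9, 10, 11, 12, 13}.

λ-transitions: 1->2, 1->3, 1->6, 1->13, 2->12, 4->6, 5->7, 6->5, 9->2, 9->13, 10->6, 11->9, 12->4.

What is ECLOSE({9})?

{2, 4, 5, 6, 7, 9, 12, 13}

Start with {9}.
From 9 via λ: add 2, 13.
From 2 via λ: add 12.
From 12 via λ: add 4.
From 4 via λ: add 6.
From 6 via λ: add 5.
From 5 via λ: add 7.
No new states can be added; the closed set is {2, 4, 5, 6, 7, 9, 12, 13}.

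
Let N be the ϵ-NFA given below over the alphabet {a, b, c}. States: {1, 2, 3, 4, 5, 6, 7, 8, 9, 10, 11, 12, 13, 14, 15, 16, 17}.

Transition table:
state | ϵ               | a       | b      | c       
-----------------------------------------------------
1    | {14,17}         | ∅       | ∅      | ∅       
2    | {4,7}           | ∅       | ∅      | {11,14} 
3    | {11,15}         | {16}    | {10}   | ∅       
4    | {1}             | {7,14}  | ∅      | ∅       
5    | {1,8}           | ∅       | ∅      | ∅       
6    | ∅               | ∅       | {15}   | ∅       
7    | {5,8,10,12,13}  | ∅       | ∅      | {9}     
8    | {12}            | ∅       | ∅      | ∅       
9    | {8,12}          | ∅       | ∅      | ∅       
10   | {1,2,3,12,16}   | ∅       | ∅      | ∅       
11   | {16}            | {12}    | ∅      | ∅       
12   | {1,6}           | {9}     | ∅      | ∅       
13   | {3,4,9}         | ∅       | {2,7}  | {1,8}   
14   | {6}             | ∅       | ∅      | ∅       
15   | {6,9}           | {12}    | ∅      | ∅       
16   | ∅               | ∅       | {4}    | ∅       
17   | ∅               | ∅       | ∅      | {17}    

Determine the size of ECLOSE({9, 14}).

7

Start with {9, 14}.
From 9 via ϵ: add 8, 12.
From 14 via ϵ: add 6.
From 12 via ϵ: add 1.
From 1 via ϵ: add 17.
ϵ-closure = {1, 6, 8, 9, 12, 14, 17}, which has 7 states.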